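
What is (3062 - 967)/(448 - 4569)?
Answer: -2095/4121 ≈ -0.50837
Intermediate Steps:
(3062 - 967)/(448 - 4569) = 2095/(-4121) = 2095*(-1/4121) = -2095/4121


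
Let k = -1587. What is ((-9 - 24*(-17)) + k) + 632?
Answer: -556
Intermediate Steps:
((-9 - 24*(-17)) + k) + 632 = ((-9 - 24*(-17)) - 1587) + 632 = ((-9 + 408) - 1587) + 632 = (399 - 1587) + 632 = -1188 + 632 = -556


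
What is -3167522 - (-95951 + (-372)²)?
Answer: -3209955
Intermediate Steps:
-3167522 - (-95951 + (-372)²) = -3167522 - (-95951 + 138384) = -3167522 - 1*42433 = -3167522 - 42433 = -3209955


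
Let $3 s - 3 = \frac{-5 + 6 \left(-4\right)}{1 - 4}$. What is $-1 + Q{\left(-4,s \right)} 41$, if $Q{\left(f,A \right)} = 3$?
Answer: $122$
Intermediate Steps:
$s = \frac{38}{9}$ ($s = 1 + \frac{\left(-5 + 6 \left(-4\right)\right) \frac{1}{1 - 4}}{3} = 1 + \frac{\left(-5 - 24\right) \frac{1}{-3}}{3} = 1 + \frac{\left(-29\right) \left(- \frac{1}{3}\right)}{3} = 1 + \frac{1}{3} \cdot \frac{29}{3} = 1 + \frac{29}{9} = \frac{38}{9} \approx 4.2222$)
$-1 + Q{\left(-4,s \right)} 41 = -1 + 3 \cdot 41 = -1 + 123 = 122$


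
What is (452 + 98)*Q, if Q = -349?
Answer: -191950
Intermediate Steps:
(452 + 98)*Q = (452 + 98)*(-349) = 550*(-349) = -191950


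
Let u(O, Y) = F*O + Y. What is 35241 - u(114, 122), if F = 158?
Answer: 17107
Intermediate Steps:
u(O, Y) = Y + 158*O (u(O, Y) = 158*O + Y = Y + 158*O)
35241 - u(114, 122) = 35241 - (122 + 158*114) = 35241 - (122 + 18012) = 35241 - 1*18134 = 35241 - 18134 = 17107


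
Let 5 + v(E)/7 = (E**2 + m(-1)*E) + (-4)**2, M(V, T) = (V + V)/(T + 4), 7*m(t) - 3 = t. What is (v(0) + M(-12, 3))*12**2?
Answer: 74160/7 ≈ 10594.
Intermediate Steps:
m(t) = 3/7 + t/7
M(V, T) = 2*V/(4 + T) (M(V, T) = (2*V)/(4 + T) = 2*V/(4 + T))
v(E) = 77 + 2*E + 7*E**2 (v(E) = -35 + 7*((E**2 + (3/7 + (1/7)*(-1))*E) + (-4)**2) = -35 + 7*((E**2 + (3/7 - 1/7)*E) + 16) = -35 + 7*((E**2 + 2*E/7) + 16) = -35 + 7*(16 + E**2 + 2*E/7) = -35 + (112 + 2*E + 7*E**2) = 77 + 2*E + 7*E**2)
(v(0) + M(-12, 3))*12**2 = ((77 + 2*0 + 7*0**2) + 2*(-12)/(4 + 3))*12**2 = ((77 + 0 + 7*0) + 2*(-12)/7)*144 = ((77 + 0 + 0) + 2*(-12)*(1/7))*144 = (77 - 24/7)*144 = (515/7)*144 = 74160/7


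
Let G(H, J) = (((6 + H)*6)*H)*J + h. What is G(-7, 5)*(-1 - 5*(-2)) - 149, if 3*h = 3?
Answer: 1750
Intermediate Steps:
h = 1 (h = (1/3)*3 = 1)
G(H, J) = 1 + H*J*(36 + 6*H) (G(H, J) = (((6 + H)*6)*H)*J + 1 = ((36 + 6*H)*H)*J + 1 = (H*(36 + 6*H))*J + 1 = H*J*(36 + 6*H) + 1 = 1 + H*J*(36 + 6*H))
G(-7, 5)*(-1 - 5*(-2)) - 149 = (1 + 6*5*(-7)**2 + 36*(-7)*5)*(-1 - 5*(-2)) - 149 = (1 + 6*5*49 - 1260)*(-1 + 10) - 149 = (1 + 1470 - 1260)*9 - 149 = 211*9 - 149 = 1899 - 149 = 1750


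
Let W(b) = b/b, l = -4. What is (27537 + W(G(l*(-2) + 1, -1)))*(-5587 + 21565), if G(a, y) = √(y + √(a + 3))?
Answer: 440002164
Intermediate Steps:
G(a, y) = √(y + √(3 + a))
W(b) = 1
(27537 + W(G(l*(-2) + 1, -1)))*(-5587 + 21565) = (27537 + 1)*(-5587 + 21565) = 27538*15978 = 440002164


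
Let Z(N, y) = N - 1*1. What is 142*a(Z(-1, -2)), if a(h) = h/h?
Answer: 142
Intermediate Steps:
Z(N, y) = -1 + N (Z(N, y) = N - 1 = -1 + N)
a(h) = 1
142*a(Z(-1, -2)) = 142*1 = 142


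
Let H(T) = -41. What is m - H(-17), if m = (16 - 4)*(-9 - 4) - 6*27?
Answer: -277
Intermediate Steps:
m = -318 (m = 12*(-13) - 162 = -156 - 162 = -318)
m - H(-17) = -318 - 1*(-41) = -318 + 41 = -277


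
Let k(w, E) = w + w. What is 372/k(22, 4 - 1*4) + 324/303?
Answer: 10581/1111 ≈ 9.5238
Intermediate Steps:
k(w, E) = 2*w
372/k(22, 4 - 1*4) + 324/303 = 372/((2*22)) + 324/303 = 372/44 + 324*(1/303) = 372*(1/44) + 108/101 = 93/11 + 108/101 = 10581/1111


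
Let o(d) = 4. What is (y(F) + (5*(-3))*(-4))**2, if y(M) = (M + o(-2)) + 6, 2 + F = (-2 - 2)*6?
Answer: 1936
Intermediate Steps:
F = -26 (F = -2 + (-2 - 2)*6 = -2 - 4*6 = -2 - 24 = -26)
y(M) = 10 + M (y(M) = (M + 4) + 6 = (4 + M) + 6 = 10 + M)
(y(F) + (5*(-3))*(-4))**2 = ((10 - 26) + (5*(-3))*(-4))**2 = (-16 - 15*(-4))**2 = (-16 + 60)**2 = 44**2 = 1936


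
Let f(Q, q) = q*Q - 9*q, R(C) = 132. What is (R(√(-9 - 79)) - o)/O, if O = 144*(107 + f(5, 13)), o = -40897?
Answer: 41029/7920 ≈ 5.1804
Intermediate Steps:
f(Q, q) = -9*q + Q*q (f(Q, q) = Q*q - 9*q = -9*q + Q*q)
O = 7920 (O = 144*(107 + 13*(-9 + 5)) = 144*(107 + 13*(-4)) = 144*(107 - 52) = 144*55 = 7920)
(R(√(-9 - 79)) - o)/O = (132 - 1*(-40897))/7920 = (132 + 40897)*(1/7920) = 41029*(1/7920) = 41029/7920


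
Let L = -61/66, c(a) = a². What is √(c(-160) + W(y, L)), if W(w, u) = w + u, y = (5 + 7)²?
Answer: √112136838/66 ≈ 160.45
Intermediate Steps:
y = 144 (y = 12² = 144)
L = -61/66 (L = -61*1/66 = -61/66 ≈ -0.92424)
W(w, u) = u + w
√(c(-160) + W(y, L)) = √((-160)² + (-61/66 + 144)) = √(25600 + 9443/66) = √(1699043/66) = √112136838/66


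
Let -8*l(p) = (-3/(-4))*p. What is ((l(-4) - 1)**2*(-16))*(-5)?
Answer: 125/4 ≈ 31.250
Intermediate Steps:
l(p) = -3*p/32 (l(p) = -(-3/(-4))*p/8 = -(-3*(-1/4))*p/8 = -3*p/32)
((l(-4) - 1)**2*(-16))*(-5) = ((-3/32*(-4) - 1)**2*(-16))*(-5) = ((3/8 - 1)**2*(-16))*(-5) = ((-5/8)**2*(-16))*(-5) = ((25/64)*(-16))*(-5) = -25/4*(-5) = 125/4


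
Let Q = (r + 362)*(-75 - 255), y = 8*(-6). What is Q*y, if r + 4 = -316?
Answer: 665280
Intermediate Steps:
r = -320 (r = -4 - 316 = -320)
y = -48
Q = -13860 (Q = (-320 + 362)*(-75 - 255) = 42*(-330) = -13860)
Q*y = -13860*(-48) = 665280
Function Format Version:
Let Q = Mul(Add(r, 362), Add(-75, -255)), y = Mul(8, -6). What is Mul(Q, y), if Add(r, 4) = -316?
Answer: 665280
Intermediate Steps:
r = -320 (r = Add(-4, -316) = -320)
y = -48
Q = -13860 (Q = Mul(Add(-320, 362), Add(-75, -255)) = Mul(42, -330) = -13860)
Mul(Q, y) = Mul(-13860, -48) = 665280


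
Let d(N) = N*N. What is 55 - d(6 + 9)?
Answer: -170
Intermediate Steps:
d(N) = N²
55 - d(6 + 9) = 55 - (6 + 9)² = 55 - 1*15² = 55 - 1*225 = 55 - 225 = -170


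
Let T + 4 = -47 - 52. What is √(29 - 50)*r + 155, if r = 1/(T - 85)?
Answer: 155 - I*√21/188 ≈ 155.0 - 0.024375*I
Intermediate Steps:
T = -103 (T = -4 + (-47 - 52) = -4 - 99 = -103)
r = -1/188 (r = 1/(-103 - 85) = 1/(-188) = -1/188 ≈ -0.0053191)
√(29 - 50)*r + 155 = √(29 - 50)*(-1/188) + 155 = √(-21)*(-1/188) + 155 = (I*√21)*(-1/188) + 155 = -I*√21/188 + 155 = 155 - I*√21/188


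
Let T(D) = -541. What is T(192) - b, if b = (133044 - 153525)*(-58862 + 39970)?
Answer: -386927593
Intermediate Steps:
b = 386927052 (b = -20481*(-18892) = 386927052)
T(192) - b = -541 - 1*386927052 = -541 - 386927052 = -386927593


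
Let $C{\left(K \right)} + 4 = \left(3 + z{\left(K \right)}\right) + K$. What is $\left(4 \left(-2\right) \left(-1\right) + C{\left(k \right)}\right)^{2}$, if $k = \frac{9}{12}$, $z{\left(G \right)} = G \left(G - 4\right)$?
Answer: $\frac{7225}{256} \approx 28.223$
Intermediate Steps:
$z{\left(G \right)} = G \left(-4 + G\right)$
$k = \frac{3}{4}$ ($k = 9 \cdot \frac{1}{12} = \frac{3}{4} \approx 0.75$)
$C{\left(K \right)} = -1 + K + K \left(-4 + K\right)$ ($C{\left(K \right)} = -4 + \left(\left(3 + K \left(-4 + K\right)\right) + K\right) = -4 + \left(3 + K + K \left(-4 + K\right)\right) = -1 + K + K \left(-4 + K\right)$)
$\left(4 \left(-2\right) \left(-1\right) + C{\left(k \right)}\right)^{2} = \left(4 \left(-2\right) \left(-1\right) + \left(-1 + \frac{3}{4} + \frac{3 \left(-4 + \frac{3}{4}\right)}{4}\right)\right)^{2} = \left(\left(-8\right) \left(-1\right) + \left(-1 + \frac{3}{4} + \frac{3}{4} \left(- \frac{13}{4}\right)\right)\right)^{2} = \left(8 - \frac{43}{16}\right)^{2} = \left(\frac{85}{16}\right)^{2} = \frac{7225}{256}$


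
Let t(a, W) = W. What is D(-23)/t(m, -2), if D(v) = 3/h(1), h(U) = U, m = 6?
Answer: -3/2 ≈ -1.5000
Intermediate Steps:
D(v) = 3 (D(v) = 3/1 = 3*1 = 3)
D(-23)/t(m, -2) = 3/(-2) = 3*(-½) = -3/2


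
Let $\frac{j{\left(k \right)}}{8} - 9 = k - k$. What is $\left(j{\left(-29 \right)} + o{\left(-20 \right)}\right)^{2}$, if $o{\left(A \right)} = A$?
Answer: $2704$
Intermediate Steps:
$j{\left(k \right)} = 72$ ($j{\left(k \right)} = 72 + 8 \left(k - k\right) = 72 + 8 \cdot 0 = 72 + 0 = 72$)
$\left(j{\left(-29 \right)} + o{\left(-20 \right)}\right)^{2} = \left(72 - 20\right)^{2} = 52^{2} = 2704$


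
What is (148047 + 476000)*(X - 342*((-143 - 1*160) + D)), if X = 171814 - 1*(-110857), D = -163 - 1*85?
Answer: 293996654311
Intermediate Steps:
D = -248 (D = -163 - 85 = -248)
X = 282671 (X = 171814 + 110857 = 282671)
(148047 + 476000)*(X - 342*((-143 - 1*160) + D)) = (148047 + 476000)*(282671 - 342*((-143 - 1*160) - 248)) = 624047*(282671 - 342*((-143 - 160) - 248)) = 624047*(282671 - 342*(-303 - 248)) = 624047*(282671 - 342*(-551)) = 624047*(282671 + 188442) = 624047*471113 = 293996654311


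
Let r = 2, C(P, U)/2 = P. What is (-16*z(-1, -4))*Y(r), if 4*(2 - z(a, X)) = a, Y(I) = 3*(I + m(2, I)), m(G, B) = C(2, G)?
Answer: -648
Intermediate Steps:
C(P, U) = 2*P
m(G, B) = 4 (m(G, B) = 2*2 = 4)
Y(I) = 12 + 3*I (Y(I) = 3*(I + 4) = 3*(4 + I) = 12 + 3*I)
z(a, X) = 2 - a/4
(-16*z(-1, -4))*Y(r) = (-16*(2 - ¼*(-1)))*(12 + 3*2) = (-16*(2 + ¼))*(12 + 6) = -16*9/4*18 = -36*18 = -648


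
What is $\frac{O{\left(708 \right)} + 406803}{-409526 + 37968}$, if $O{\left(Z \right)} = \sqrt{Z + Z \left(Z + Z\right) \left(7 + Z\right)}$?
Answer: $- \frac{406803}{371558} - \frac{\sqrt{179202057}}{185779} \approx -1.1669$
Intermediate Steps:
$O{\left(Z \right)} = \sqrt{Z + 2 Z^{2} \left(7 + Z\right)}$ ($O{\left(Z \right)} = \sqrt{Z + Z 2 Z \left(7 + Z\right)} = \sqrt{Z + 2 Z^{2} \left(7 + Z\right)}$)
$\frac{O{\left(708 \right)} + 406803}{-409526 + 37968} = \frac{\sqrt{708 \left(1 + 2 \cdot 708^{2} + 14 \cdot 708\right)} + 406803}{-409526 + 37968} = \frac{\sqrt{708 \left(1 + 2 \cdot 501264 + 9912\right)} + 406803}{-371558} = \left(\sqrt{708 \left(1 + 1002528 + 9912\right)} + 406803\right) \left(- \frac{1}{371558}\right) = \left(\sqrt{708 \cdot 1012441} + 406803\right) \left(- \frac{1}{371558}\right) = \left(\sqrt{716808228} + 406803\right) \left(- \frac{1}{371558}\right) = \left(2 \sqrt{179202057} + 406803\right) \left(- \frac{1}{371558}\right) = \left(406803 + 2 \sqrt{179202057}\right) \left(- \frac{1}{371558}\right) = - \frac{406803}{371558} - \frac{\sqrt{179202057}}{185779}$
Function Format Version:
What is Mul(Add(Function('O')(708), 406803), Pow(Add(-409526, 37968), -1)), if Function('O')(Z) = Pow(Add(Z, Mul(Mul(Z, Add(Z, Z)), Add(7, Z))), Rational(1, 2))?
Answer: Add(Rational(-406803, 371558), Mul(Rational(-1, 185779), Pow(179202057, Rational(1, 2)))) ≈ -1.1669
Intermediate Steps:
Function('O')(Z) = Pow(Add(Z, Mul(2, Pow(Z, 2), Add(7, Z))), Rational(1, 2)) (Function('O')(Z) = Pow(Add(Z, Mul(Mul(Z, Mul(2, Z)), Add(7, Z))), Rational(1, 2)) = Pow(Add(Z, Mul(Mul(2, Pow(Z, 2)), Add(7, Z))), Rational(1, 2)) = Pow(Add(Z, Mul(2, Pow(Z, 2), Add(7, Z))), Rational(1, 2)))
Mul(Add(Function('O')(708), 406803), Pow(Add(-409526, 37968), -1)) = Mul(Add(Pow(Mul(708, Add(1, Mul(2, Pow(708, 2)), Mul(14, 708))), Rational(1, 2)), 406803), Pow(Add(-409526, 37968), -1)) = Mul(Add(Pow(Mul(708, Add(1, Mul(2, 501264), 9912)), Rational(1, 2)), 406803), Pow(-371558, -1)) = Mul(Add(Pow(Mul(708, Add(1, 1002528, 9912)), Rational(1, 2)), 406803), Rational(-1, 371558)) = Mul(Add(Pow(Mul(708, 1012441), Rational(1, 2)), 406803), Rational(-1, 371558)) = Mul(Add(Pow(716808228, Rational(1, 2)), 406803), Rational(-1, 371558)) = Mul(Add(Mul(2, Pow(179202057, Rational(1, 2))), 406803), Rational(-1, 371558)) = Mul(Add(406803, Mul(2, Pow(179202057, Rational(1, 2)))), Rational(-1, 371558)) = Add(Rational(-406803, 371558), Mul(Rational(-1, 185779), Pow(179202057, Rational(1, 2))))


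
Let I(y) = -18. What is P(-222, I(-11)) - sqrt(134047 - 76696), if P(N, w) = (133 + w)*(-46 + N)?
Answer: -30820 - sqrt(57351) ≈ -31059.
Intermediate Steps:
P(N, w) = (-46 + N)*(133 + w)
P(-222, I(-11)) - sqrt(134047 - 76696) = (-6118 - 46*(-18) + 133*(-222) - 222*(-18)) - sqrt(134047 - 76696) = (-6118 + 828 - 29526 + 3996) - sqrt(57351) = -30820 - sqrt(57351)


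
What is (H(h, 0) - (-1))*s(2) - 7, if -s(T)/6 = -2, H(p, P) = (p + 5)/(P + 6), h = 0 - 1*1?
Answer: 13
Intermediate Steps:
h = -1 (h = 0 - 1 = -1)
H(p, P) = (5 + p)/(6 + P)
s(T) = 12 (s(T) = -6*(-2) = 12)
(H(h, 0) - (-1))*s(2) - 7 = ((5 - 1)/(6 + 0) - (-1))*12 - 7 = (4/6 - 1*(-1))*12 - 7 = ((⅙)*4 + 1)*12 - 7 = (⅔ + 1)*12 - 7 = (5/3)*12 - 7 = 20 - 7 = 13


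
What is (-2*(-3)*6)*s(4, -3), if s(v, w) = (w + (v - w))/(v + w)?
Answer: 144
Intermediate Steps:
s(v, w) = v/(v + w)
(-2*(-3)*6)*s(4, -3) = (-2*(-3)*6)*(4/(4 - 3)) = (6*6)*(4/1) = 36*(4*1) = 36*4 = 144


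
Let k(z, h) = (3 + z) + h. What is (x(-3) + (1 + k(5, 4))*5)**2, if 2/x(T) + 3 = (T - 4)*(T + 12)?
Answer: 4596736/1089 ≈ 4221.1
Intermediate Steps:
k(z, h) = 3 + h + z
x(T) = 2/(-3 + (-4 + T)*(12 + T)) (x(T) = 2/(-3 + (T - 4)*(T + 12)) = 2/(-3 + (-4 + T)*(12 + T)))
(x(-3) + (1 + k(5, 4))*5)**2 = (2/(-51 + (-3)**2 + 8*(-3)) + (1 + (3 + 4 + 5))*5)**2 = (2/(-51 + 9 - 24) + (1 + 12)*5)**2 = (2/(-66) + 13*5)**2 = (2*(-1/66) + 65)**2 = (-1/33 + 65)**2 = (2144/33)**2 = 4596736/1089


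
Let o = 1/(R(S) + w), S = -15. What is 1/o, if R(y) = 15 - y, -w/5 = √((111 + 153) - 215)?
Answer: -5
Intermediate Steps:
w = -35 (w = -5*√((111 + 153) - 215) = -5*√(264 - 215) = -5*√49 = -5*7 = -35)
o = -⅕ (o = 1/((15 - 1*(-15)) - 35) = 1/((15 + 15) - 35) = 1/(30 - 35) = 1/(-5) = -⅕ ≈ -0.20000)
1/o = 1/(-⅕) = -5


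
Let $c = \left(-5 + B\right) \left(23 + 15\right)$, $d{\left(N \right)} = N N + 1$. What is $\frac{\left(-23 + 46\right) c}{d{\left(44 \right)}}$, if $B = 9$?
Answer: $\frac{3496}{1937} \approx 1.8049$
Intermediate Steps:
$d{\left(N \right)} = 1 + N^{2}$ ($d{\left(N \right)} = N^{2} + 1 = 1 + N^{2}$)
$c = 152$ ($c = \left(-5 + 9\right) \left(23 + 15\right) = 4 \cdot 38 = 152$)
$\frac{\left(-23 + 46\right) c}{d{\left(44 \right)}} = \frac{\left(-23 + 46\right) 152}{1 + 44^{2}} = \frac{23 \cdot 152}{1 + 1936} = \frac{3496}{1937}$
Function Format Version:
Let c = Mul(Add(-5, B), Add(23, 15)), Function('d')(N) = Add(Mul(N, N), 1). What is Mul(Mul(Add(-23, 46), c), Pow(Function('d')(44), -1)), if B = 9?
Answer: Rational(3496, 1937) ≈ 1.8049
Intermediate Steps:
Function('d')(N) = Add(1, Pow(N, 2)) (Function('d')(N) = Add(Pow(N, 2), 1) = Add(1, Pow(N, 2)))
c = 152 (c = Mul(Add(-5, 9), Add(23, 15)) = Mul(4, 38) = 152)
Mul(Mul(Add(-23, 46), c), Pow(Function('d')(44), -1)) = Mul(Mul(Add(-23, 46), 152), Pow(Add(1, Pow(44, 2)), -1)) = Mul(Mul(23, 152), Pow(Add(1, 1936), -1)) = Mul(3496, Pow(1937, -1)) = Mul(3496, Rational(1, 1937)) = Rational(3496, 1937)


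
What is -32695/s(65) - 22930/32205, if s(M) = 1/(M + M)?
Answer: -27376508936/6441 ≈ -4.2504e+6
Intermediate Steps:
s(M) = 1/(2*M)
-32695/s(65) - 22930/32205 = -32695/((1/2)/65) - 22930/32205 = -32695/((1/2)*(1/65)) - 22930*1/32205 = -32695/1/130 - 4586/6441 = -32695*130 - 4586/6441 = -4250350 - 4586/6441 = -27376508936/6441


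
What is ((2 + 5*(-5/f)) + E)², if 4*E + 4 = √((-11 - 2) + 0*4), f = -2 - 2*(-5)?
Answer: 237/64 - 17*I*√13/16 ≈ 3.7031 - 3.8309*I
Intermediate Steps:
f = 8 (f = -2 + 10 = 8)
E = -1 + I*√13/4 (E = -1 + √((-11 - 2) + 0*4)/4 = -1 + √(-13 + 0)/4 = -1 + √(-13)/4 = -1 + (I*√13)/4 = -1 + I*√13/4 ≈ -1.0 + 0.90139*I)
((2 + 5*(-5/f)) + E)² = ((2 + 5*(-5/8)) + (-1 + I*√13/4))² = ((2 - 25/8) + (-1 + I*√13/4))² = (-9/8 + (-1 + I*√13/4))² = (-17/8 + I*√13/4)²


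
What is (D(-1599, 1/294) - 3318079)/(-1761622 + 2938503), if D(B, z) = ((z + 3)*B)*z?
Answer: -95600962787/33908295372 ≈ -2.8194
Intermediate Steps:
D(B, z) = B*z*(3 + z) (D(B, z) = ((3 + z)*B)*z = (B*(3 + z))*z = B*z*(3 + z))
(D(-1599, 1/294) - 3318079)/(-1761622 + 2938503) = (-1599*(3 + 1/294)/294 - 3318079)/(-1761622 + 2938503) = (-1599*1/294*(3 + 1/294) - 3318079)/1176881 = (-1599*1/294*883/294 - 3318079)*(1/1176881) = (-470639/28812 - 3318079)*(1/1176881) = -95600962787/28812*1/1176881 = -95600962787/33908295372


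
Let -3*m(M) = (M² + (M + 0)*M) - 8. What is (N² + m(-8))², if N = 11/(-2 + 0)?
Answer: 1521/16 ≈ 95.063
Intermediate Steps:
N = -11/2 (N = 11/(-2) = 11*(-½) = -11/2 ≈ -5.5000)
m(M) = 8/3 - 2*M²/3 (m(M) = -((M² + (M + 0)*M) - 8)/3 = -((M² + M*M) - 8)/3 = -((M² + M²) - 8)/3 = -(2*M² - 8)/3 = -(-8 + 2*M²)/3 = 8/3 - 2*M²/3)
(N² + m(-8))² = ((-11/2)² + (8/3 - ⅔*(-8)²))² = (121/4 + (8/3 - ⅔*64))² = (121/4 + (8/3 - 128/3))² = (121/4 - 40)² = (-39/4)² = 1521/16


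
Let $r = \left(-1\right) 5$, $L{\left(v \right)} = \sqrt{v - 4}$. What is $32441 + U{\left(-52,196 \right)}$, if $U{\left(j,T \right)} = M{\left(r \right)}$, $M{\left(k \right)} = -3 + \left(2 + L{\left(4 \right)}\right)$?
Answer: $32440$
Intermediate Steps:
$L{\left(v \right)} = \sqrt{-4 + v}$
$r = -5$
$M{\left(k \right)} = -1$ ($M{\left(k \right)} = -3 + \left(2 + \sqrt{-4 + 4}\right) = -3 + \left(2 + \sqrt{0}\right) = -3 + \left(2 + 0\right) = -3 + 2 = -1$)
$U{\left(j,T \right)} = -1$
$32441 + U{\left(-52,196 \right)} = 32441 - 1 = 32440$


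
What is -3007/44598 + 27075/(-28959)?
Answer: -431523521/430504494 ≈ -1.0024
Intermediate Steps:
-3007/44598 + 27075/(-28959) = -3007*1/44598 + 27075*(-1/28959) = -3007/44598 - 9025/9653 = -431523521/430504494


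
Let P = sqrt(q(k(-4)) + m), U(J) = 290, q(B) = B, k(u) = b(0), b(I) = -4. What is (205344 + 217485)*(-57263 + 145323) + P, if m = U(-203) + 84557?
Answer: 37234321740 + 3*sqrt(9427) ≈ 3.7234e+10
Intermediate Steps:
k(u) = -4
m = 84847 (m = 290 + 84557 = 84847)
P = 3*sqrt(9427) (P = sqrt(-4 + 84847) = sqrt(84843) = 3*sqrt(9427) ≈ 291.28)
(205344 + 217485)*(-57263 + 145323) + P = (205344 + 217485)*(-57263 + 145323) + 3*sqrt(9427) = 422829*88060 + 3*sqrt(9427) = 37234321740 + 3*sqrt(9427)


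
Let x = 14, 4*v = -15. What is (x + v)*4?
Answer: 41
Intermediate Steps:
v = -15/4 (v = (¼)*(-15) = -15/4 ≈ -3.7500)
(x + v)*4 = (14 - 15/4)*4 = (41/4)*4 = 41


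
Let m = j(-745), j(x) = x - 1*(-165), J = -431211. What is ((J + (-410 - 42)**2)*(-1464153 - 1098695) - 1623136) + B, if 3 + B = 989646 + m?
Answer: 581527517063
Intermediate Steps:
j(x) = 165 + x (j(x) = x + 165 = 165 + x)
m = -580 (m = 165 - 745 = -580)
B = 989063 (B = -3 + (989646 - 580) = -3 + 989066 = 989063)
((J + (-410 - 42)**2)*(-1464153 - 1098695) - 1623136) + B = ((-431211 + (-410 - 42)**2)*(-1464153 - 1098695) - 1623136) + 989063 = ((-431211 + (-452)**2)*(-2562848) - 1623136) + 989063 = ((-431211 + 204304)*(-2562848) - 1623136) + 989063 = (-226907*(-2562848) - 1623136) + 989063 = (581528151136 - 1623136) + 989063 = 581526528000 + 989063 = 581527517063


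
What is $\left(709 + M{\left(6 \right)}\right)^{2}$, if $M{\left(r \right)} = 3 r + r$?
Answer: $537289$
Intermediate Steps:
$M{\left(r \right)} = 4 r$
$\left(709 + M{\left(6 \right)}\right)^{2} = \left(709 + 4 \cdot 6\right)^{2} = \left(709 + 24\right)^{2} = 733^{2} = 537289$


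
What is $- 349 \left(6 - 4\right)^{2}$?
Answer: $-1396$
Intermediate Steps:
$- 349 \left(6 - 4\right)^{2} = - 349 \cdot 2^{2} = \left(-349\right) 4 = -1396$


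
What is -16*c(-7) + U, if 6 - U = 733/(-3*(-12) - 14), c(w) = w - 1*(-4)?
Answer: 455/22 ≈ 20.682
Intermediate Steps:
c(w) = 4 + w (c(w) = w + 4 = 4 + w)
U = -601/22 (U = 6 - 733/(-3*(-12) - 14) = 6 - 733/(36 - 14) = 6 - 733/22 = -601/22 ≈ -27.318)
-16*c(-7) + U = -16*(4 - 7) - 601/22 = -16*(-3) - 601/22 = 48 - 601/22 = 455/22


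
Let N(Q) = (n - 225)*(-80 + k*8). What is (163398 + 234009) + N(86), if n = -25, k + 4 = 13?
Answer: 399407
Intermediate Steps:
k = 9 (k = -4 + 13 = 9)
N(Q) = 2000 (N(Q) = (-25 - 225)*(-80 + 9*8) = -250*(-80 + 72) = -250*(-8) = 2000)
(163398 + 234009) + N(86) = (163398 + 234009) + 2000 = 397407 + 2000 = 399407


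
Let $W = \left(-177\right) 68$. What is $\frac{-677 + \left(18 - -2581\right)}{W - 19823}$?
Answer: $- \frac{1922}{31859} \approx -0.060328$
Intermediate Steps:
$W = -12036$
$\frac{-677 + \left(18 - -2581\right)}{W - 19823} = \frac{-677 + \left(18 - -2581\right)}{-12036 - 19823} = \frac{-677 + \left(18 + 2581\right)}{-31859} = \left(-677 + 2599\right) \left(- \frac{1}{31859}\right) = 1922 \left(- \frac{1}{31859}\right) = - \frac{1922}{31859}$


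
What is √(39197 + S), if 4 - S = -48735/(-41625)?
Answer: √1341614154/185 ≈ 197.99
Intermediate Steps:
S = 2617/925 (S = 4 - (-48735)/(-41625) = 4 - (-48735)*(-1)/41625 = 4 - 1*1083/925 = 4 - 1083/925 = 2617/925 ≈ 2.8292)
√(39197 + S) = √(39197 + 2617/925) = √(36259842/925) = √1341614154/185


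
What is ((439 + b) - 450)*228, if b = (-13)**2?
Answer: 36024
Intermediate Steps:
b = 169
((439 + b) - 450)*228 = ((439 + 169) - 450)*228 = (608 - 450)*228 = 158*228 = 36024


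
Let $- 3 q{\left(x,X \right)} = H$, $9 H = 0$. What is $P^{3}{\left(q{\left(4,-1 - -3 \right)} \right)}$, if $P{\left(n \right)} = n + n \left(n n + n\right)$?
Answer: $0$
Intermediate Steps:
$H = 0$ ($H = \frac{1}{9} \cdot 0 = 0$)
$q{\left(x,X \right)} = 0$ ($q{\left(x,X \right)} = \left(- \frac{1}{3}\right) 0 = 0$)
$P{\left(n \right)} = n + n \left(n + n^{2}\right)$ ($P{\left(n \right)} = n + n \left(n^{2} + n\right) = n + n \left(n + n^{2}\right)$)
$P^{3}{\left(q{\left(4,-1 - -3 \right)} \right)} = \left(0 \left(1 + 0 + 0^{2}\right)\right)^{3} = \left(0 \left(1 + 0 + 0\right)\right)^{3} = \left(0 \cdot 1\right)^{3} = 0^{3} = 0$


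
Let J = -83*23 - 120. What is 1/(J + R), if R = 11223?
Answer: 1/9194 ≈ 0.00010877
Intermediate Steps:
J = -2029 (J = -1909 - 120 = -2029)
1/(J + R) = 1/(-2029 + 11223) = 1/9194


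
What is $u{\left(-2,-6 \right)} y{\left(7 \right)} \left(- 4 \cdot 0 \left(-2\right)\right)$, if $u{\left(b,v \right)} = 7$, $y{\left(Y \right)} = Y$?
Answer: $0$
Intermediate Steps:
$u{\left(-2,-6 \right)} y{\left(7 \right)} \left(- 4 \cdot 0 \left(-2\right)\right) = 7 \cdot 7 \left(- 4 \cdot 0 \left(-2\right)\right) = 49 \left(\left(-4\right) 0\right) = 49 \cdot 0 = 0$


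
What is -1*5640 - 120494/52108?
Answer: -147004807/26054 ≈ -5642.3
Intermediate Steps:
-1*5640 - 120494/52108 = -5640 - 120494*1/52108 = -5640 - 60247/26054 = -147004807/26054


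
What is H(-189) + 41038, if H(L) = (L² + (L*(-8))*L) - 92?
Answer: -209101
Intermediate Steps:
H(L) = -92 - 7*L² (H(L) = (L² + (-8*L)*L) - 92 = (L² - 8*L²) - 92 = -7*L² - 92 = -92 - 7*L²)
H(-189) + 41038 = (-92 - 7*(-189)²) + 41038 = (-92 - 7*35721) + 41038 = (-92 - 250047) + 41038 = -250139 + 41038 = -209101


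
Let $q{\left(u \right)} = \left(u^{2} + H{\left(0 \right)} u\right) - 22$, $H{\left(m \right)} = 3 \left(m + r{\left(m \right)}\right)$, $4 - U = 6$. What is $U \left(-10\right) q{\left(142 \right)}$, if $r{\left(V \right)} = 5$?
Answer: $445440$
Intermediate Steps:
$U = -2$ ($U = 4 - 6 = -2$)
$H{\left(m \right)} = 15 + 3 m$ ($H{\left(m \right)} = 3 \left(m + 5\right) = 3 \left(5 + m\right) = 15 + 3 m$)
$q{\left(u \right)} = -22 + u^{2} + 15 u$ ($q{\left(u \right)} = \left(u^{2} + \left(15 + 3 \cdot 0\right) u\right) - 22 = \left(u^{2} + \left(15 + 0\right) u\right) - 22 = \left(u^{2} + 15 u\right) - 22 = -22 + u^{2} + 15 u$)
$U \left(-10\right) q{\left(142 \right)} = \left(-2\right) \left(-10\right) \left(-22 + 142^{2} + 15 \cdot 142\right) = 20 \left(-22 + 20164 + 2130\right) = 20 \cdot 22272 = 445440$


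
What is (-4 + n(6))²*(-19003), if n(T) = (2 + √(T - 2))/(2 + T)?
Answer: -931147/4 ≈ -2.3279e+5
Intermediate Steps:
n(T) = (2 + √(-2 + T))/(2 + T)
(-4 + n(6))²*(-19003) = (-4 + (2 + √(-2 + 6))/(2 + 6))²*(-19003) = (-4 + (2 + √4)/8)²*(-19003) = (-4 + (2 + 2)/8)²*(-19003) = (-4 + (⅛)*4)²*(-19003) = (-4 + ½)²*(-19003) = (-7/2)²*(-19003) = (49/4)*(-19003) = -931147/4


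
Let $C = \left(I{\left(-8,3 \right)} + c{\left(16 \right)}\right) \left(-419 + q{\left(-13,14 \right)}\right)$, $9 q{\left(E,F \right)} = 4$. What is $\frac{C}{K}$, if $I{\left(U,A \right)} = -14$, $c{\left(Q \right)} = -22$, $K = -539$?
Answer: $- \frac{15068}{539} \approx -27.955$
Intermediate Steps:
$q{\left(E,F \right)} = \frac{4}{9}$ ($q{\left(E,F \right)} = \frac{1}{9} \cdot 4 = \frac{4}{9}$)
$C = 15068$ ($C = \left(-14 - 22\right) \left(-419 + \frac{4}{9}\right) = \left(-36\right) \left(- \frac{3767}{9}\right) = 15068$)
$\frac{C}{K} = \frac{15068}{-539} = 15068 \left(- \frac{1}{539}\right) = - \frac{15068}{539}$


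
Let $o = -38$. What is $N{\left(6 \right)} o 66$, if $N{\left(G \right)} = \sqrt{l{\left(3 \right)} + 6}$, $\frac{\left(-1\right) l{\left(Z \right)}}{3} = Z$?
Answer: $- 2508 i \sqrt{3} \approx - 4344.0 i$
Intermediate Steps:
$l{\left(Z \right)} = - 3 Z$
$N{\left(G \right)} = i \sqrt{3}$ ($N{\left(G \right)} = \sqrt{\left(-3\right) 3 + 6} = \sqrt{-9 + 6} = \sqrt{-3} = i \sqrt{3}$)
$N{\left(6 \right)} o 66 = i \sqrt{3} \left(-38\right) 66 = - 38 i \sqrt{3} \cdot 66 = - 2508 i \sqrt{3}$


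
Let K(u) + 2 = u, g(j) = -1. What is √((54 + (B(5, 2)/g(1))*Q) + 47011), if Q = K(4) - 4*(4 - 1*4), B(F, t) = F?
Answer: √47055 ≈ 216.92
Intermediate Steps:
K(u) = -2 + u
Q = 2 (Q = (-2 + 4) - 4*(4 - 1*4) = 2 - 4*(4 - 4) = 2 - 4*0 = 2 + 0 = 2)
√((54 + (B(5, 2)/g(1))*Q) + 47011) = √((54 + (5/(-1))*2) + 47011) = √((54 + (5*(-1))*2) + 47011) = √((54 - 5*2) + 47011) = √((54 - 10) + 47011) = √(44 + 47011) = √47055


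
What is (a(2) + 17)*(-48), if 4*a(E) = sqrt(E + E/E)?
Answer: -816 - 12*sqrt(3) ≈ -836.78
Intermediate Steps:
a(E) = sqrt(1 + E)/4 (a(E) = sqrt(E + E/E)/4 = sqrt(E + 1)/4 = sqrt(1 + E)/4)
(a(2) + 17)*(-48) = (sqrt(1 + 2)/4 + 17)*(-48) = (sqrt(3)/4 + 17)*(-48) = (17 + sqrt(3)/4)*(-48) = -816 - 12*sqrt(3)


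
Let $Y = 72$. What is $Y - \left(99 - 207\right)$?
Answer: $180$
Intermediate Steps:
$Y - \left(99 - 207\right) = 72 - \left(99 - 207\right) = 72 - -108 = 72 + 108 = 180$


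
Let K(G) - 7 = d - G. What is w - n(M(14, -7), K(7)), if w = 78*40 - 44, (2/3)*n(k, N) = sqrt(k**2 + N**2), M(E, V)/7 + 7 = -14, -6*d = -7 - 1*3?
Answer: 3076 - sqrt(194506)/2 ≈ 2855.5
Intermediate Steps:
d = 5/3 (d = -(-7 - 1*3)/6 = -(-7 - 3)/6 = -1/6*(-10) = 5/3 ≈ 1.6667)
M(E, V) = -147 (M(E, V) = -49 + 7*(-14) = -49 - 98 = -147)
K(G) = 26/3 - G (K(G) = 7 + (5/3 - G) = 26/3 - G)
n(k, N) = 3*sqrt(N**2 + k**2)/2 (n(k, N) = 3*sqrt(k**2 + N**2)/2 = 3*sqrt(N**2 + k**2)/2)
w = 3076 (w = 3120 - 44 = 3076)
w - n(M(14, -7), K(7)) = 3076 - 3*sqrt((26/3 - 1*7)**2 + (-147)**2)/2 = 3076 - 3*sqrt((26/3 - 7)**2 + 21609)/2 = 3076 - 3*sqrt((5/3)**2 + 21609)/2 = 3076 - 3*sqrt(25/9 + 21609)/2 = 3076 - 3*sqrt(194506/9)/2 = 3076 - 3*sqrt(194506)/3/2 = 3076 - sqrt(194506)/2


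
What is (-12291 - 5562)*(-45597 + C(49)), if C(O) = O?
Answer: 813168444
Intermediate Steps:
(-12291 - 5562)*(-45597 + C(49)) = (-12291 - 5562)*(-45597 + 49) = -17853*(-45548) = 813168444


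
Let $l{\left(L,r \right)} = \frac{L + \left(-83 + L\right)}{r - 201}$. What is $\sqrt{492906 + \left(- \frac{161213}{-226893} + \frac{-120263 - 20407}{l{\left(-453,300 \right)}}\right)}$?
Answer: $\frac{\sqrt{25528917600729848564493}}{224397177} \approx 712.03$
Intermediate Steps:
$l{\left(L,r \right)} = \frac{-83 + 2 L}{-201 + r}$
$\sqrt{492906 + \left(- \frac{161213}{-226893} + \frac{-120263 - 20407}{l{\left(-453,300 \right)}}\right)} = \sqrt{492906 - \left(- \frac{161213}{226893} - \frac{-120263 - 20407}{\frac{1}{-201 + 300} \left(-83 + 2 \left(-453\right)\right)}\right)} = \sqrt{492906 - \left(- \frac{161213}{226893} + \frac{140670}{\frac{1}{99} \left(-83 - 906\right)}\right)} = \sqrt{492906 - \left(- \frac{161213}{226893} + \frac{140670}{\frac{1}{99} \left(-989\right)}\right)} = \sqrt{492906 - \left(- \frac{161213}{226893} + \frac{140670}{- \frac{989}{99}}\right)} = \sqrt{492906 + \left(\frac{161213}{226893} - - \frac{13926330}{989}\right)} = \sqrt{492906 + \left(\frac{161213}{226893} + \frac{13926330}{989}\right)} = \sqrt{492906 + \frac{3159946232347}{224397177}} = \sqrt{\frac{113766661158709}{224397177}} = \frac{\sqrt{25528917600729848564493}}{224397177}$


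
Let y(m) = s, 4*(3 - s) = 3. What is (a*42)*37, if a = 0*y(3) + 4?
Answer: 6216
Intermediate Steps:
s = 9/4 (s = 3 - ¼*3 = 3 - ¾ = 9/4 ≈ 2.2500)
y(m) = 9/4
a = 4 (a = 0*(9/4) + 4 = 0 + 4 = 4)
(a*42)*37 = (4*42)*37 = 168*37 = 6216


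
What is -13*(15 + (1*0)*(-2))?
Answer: -195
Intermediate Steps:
-13*(15 + (1*0)*(-2)) = -13*(15 + 0*(-2)) = -13*(15 + 0) = -13*15 = -195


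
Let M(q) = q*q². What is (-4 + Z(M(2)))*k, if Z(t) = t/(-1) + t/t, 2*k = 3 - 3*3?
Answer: 33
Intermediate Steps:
k = -3 (k = (3 - 3*3)/2 = (3 - 9)/2 = (½)*(-6) = -3)
M(q) = q³
Z(t) = 1 - t (Z(t) = t*(-1) + 1 = -t + 1 = 1 - t)
(-4 + Z(M(2)))*k = (-4 + (1 - 1*2³))*(-3) = (-4 + (1 - 1*8))*(-3) = (-4 + (1 - 8))*(-3) = (-4 - 7)*(-3) = -11*(-3) = 33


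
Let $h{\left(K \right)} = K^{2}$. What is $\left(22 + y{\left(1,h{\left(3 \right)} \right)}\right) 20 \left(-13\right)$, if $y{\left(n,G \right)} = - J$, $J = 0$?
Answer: $-5720$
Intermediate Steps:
$y{\left(n,G \right)} = 0$ ($y{\left(n,G \right)} = \left(-1\right) 0 = 0$)
$\left(22 + y{\left(1,h{\left(3 \right)} \right)}\right) 20 \left(-13\right) = \left(22 + 0\right) 20 \left(-13\right) = 22 \cdot 20 \left(-13\right) = 440 \left(-13\right) = -5720$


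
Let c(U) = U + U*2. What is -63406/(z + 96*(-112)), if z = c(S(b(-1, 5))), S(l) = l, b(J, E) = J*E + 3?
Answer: 31703/5379 ≈ 5.8938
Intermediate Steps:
b(J, E) = 3 + E*J (b(J, E) = E*J + 3 = 3 + E*J)
c(U) = 3*U (c(U) = U + 2*U = 3*U)
z = -6 (z = 3*(3 + 5*(-1)) = 3*(3 - 5) = 3*(-2) = -6)
-63406/(z + 96*(-112)) = -63406/(-6 + 96*(-112)) = -63406/(-6 - 10752) = -63406/(-10758) = -63406*(-1/10758) = 31703/5379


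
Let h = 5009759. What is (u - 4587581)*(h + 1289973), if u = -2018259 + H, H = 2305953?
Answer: -27088135730284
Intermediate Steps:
u = 287694 (u = -2018259 + 2305953 = 287694)
(u - 4587581)*(h + 1289973) = (287694 - 4587581)*(5009759 + 1289973) = -4299887*6299732 = -27088135730284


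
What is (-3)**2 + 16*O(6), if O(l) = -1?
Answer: -7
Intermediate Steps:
(-3)**2 + 16*O(6) = (-3)**2 + 16*(-1) = 9 - 16 = -7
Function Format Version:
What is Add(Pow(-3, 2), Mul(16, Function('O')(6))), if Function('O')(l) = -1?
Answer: -7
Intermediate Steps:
Add(Pow(-3, 2), Mul(16, Function('O')(6))) = Add(Pow(-3, 2), Mul(16, -1)) = Add(9, -16) = -7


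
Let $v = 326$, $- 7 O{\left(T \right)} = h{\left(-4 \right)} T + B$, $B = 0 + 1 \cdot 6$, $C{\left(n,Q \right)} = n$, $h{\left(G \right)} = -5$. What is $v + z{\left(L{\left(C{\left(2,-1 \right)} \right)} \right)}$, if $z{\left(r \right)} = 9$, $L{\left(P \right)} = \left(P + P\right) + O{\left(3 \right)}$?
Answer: $335$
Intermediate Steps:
$B = 6$ ($B = 0 + 6 = 6$)
$O{\left(T \right)} = - \frac{6}{7} + \frac{5 T}{7}$ ($O{\left(T \right)} = - \frac{- 5 T + 6}{7} = - \frac{6 - 5 T}{7} = - \frac{6}{7} + \frac{5 T}{7}$)
$L{\left(P \right)} = \frac{9}{7} + 2 P$ ($L{\left(P \right)} = \left(P + P\right) + \left(- \frac{6}{7} + \frac{5}{7} \cdot 3\right) = 2 P + \left(- \frac{6}{7} + \frac{15}{7}\right) = 2 P + \frac{9}{7} = \frac{9}{7} + 2 P$)
$v + z{\left(L{\left(C{\left(2,-1 \right)} \right)} \right)} = 326 + 9 = 335$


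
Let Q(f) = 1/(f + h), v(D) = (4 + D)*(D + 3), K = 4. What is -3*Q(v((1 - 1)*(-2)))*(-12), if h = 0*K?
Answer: 3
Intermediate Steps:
v(D) = (3 + D)*(4 + D) (v(D) = (4 + D)*(3 + D) = (3 + D)*(4 + D))
h = 0 (h = 0*4 = 0)
Q(f) = 1/f (Q(f) = 1/(f + 0) = 1/f)
-3*Q(v((1 - 1)*(-2)))*(-12) = -3/(12 + ((1 - 1)*(-2))² + 7*((1 - 1)*(-2)))*(-12) = -3/(12 + (0*(-2))² + 7*(0*(-2)))*(-12) = -3/(12 + 0² + 7*0)*(-12) = -3/(12 + 0 + 0)*(-12) = -3/12*(-12) = -3*1/12*(-12) = -¼*(-12) = 3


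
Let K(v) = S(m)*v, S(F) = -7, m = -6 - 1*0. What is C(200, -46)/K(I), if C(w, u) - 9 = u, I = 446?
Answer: 37/3122 ≈ 0.011851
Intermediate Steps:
m = -6 (m = -6 + 0 = -6)
C(w, u) = 9 + u
K(v) = -7*v
C(200, -46)/K(I) = (9 - 46)/((-7*446)) = -37/(-3122) = -37*(-1/3122) = 37/3122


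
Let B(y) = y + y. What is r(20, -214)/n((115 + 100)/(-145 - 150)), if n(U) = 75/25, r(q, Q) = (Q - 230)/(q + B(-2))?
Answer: -37/4 ≈ -9.2500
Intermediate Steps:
B(y) = 2*y
r(q, Q) = (-230 + Q)/(-4 + q) (r(q, Q) = (Q - 230)/(q + 2*(-2)) = (-230 + Q)/(q - 4) = (-230 + Q)/(-4 + q))
n(U) = 3 (n(U) = 75*(1/25) = 3)
r(20, -214)/n((115 + 100)/(-145 - 150)) = ((-230 - 214)/(-4 + 20))/3 = (-444/16)*(⅓) = ((1/16)*(-444))*(⅓) = -111/4*⅓ = -37/4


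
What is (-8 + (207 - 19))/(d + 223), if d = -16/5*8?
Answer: 300/329 ≈ 0.91185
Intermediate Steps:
d = -128/5 (d = -16/5*8 = -128/5 ≈ -25.600)
(-8 + (207 - 19))/(d + 223) = (-8 + (207 - 19))/(-128/5 + 223) = (-8 + 188)/(987/5) = 180*(5/987) = 300/329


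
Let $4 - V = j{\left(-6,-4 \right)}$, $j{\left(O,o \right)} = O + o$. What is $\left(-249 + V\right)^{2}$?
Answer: $55225$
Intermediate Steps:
$V = 14$ ($V = 4 - \left(-6 - 4\right) = 4 - -10 = 4 + 10 = 14$)
$\left(-249 + V\right)^{2} = \left(-249 + 14\right)^{2} = \left(-235\right)^{2} = 55225$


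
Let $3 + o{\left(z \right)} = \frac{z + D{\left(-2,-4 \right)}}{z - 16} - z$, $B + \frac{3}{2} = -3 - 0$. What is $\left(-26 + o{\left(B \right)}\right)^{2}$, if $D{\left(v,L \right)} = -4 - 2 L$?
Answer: $\frac{4028049}{6724} \approx 599.06$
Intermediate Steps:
$B = - \frac{9}{2}$ ($B = - \frac{3}{2} - 3 = - \frac{9}{2} \approx -4.5$)
$o{\left(z \right)} = -3 - z + \frac{4 + z}{-16 + z}$ ($o{\left(z \right)} = -3 - \left(z - \frac{z - -4}{z - 16}\right) = -3 - \left(z - \frac{z + \left(-4 + 8\right)}{-16 + z}\right) = -3 - \left(z - \frac{z + 4}{-16 + z}\right) = -3 - \left(z - \frac{4 + z}{-16 + z}\right) = -3 - z + \frac{4 + z}{-16 + z}$)
$\left(-26 + o{\left(B \right)}\right)^{2} = \left(-26 + \frac{52 - \left(- \frac{9}{2}\right)^{2} + 14 \left(- \frac{9}{2}\right)}{-16 - \frac{9}{2}}\right)^{2} = \left(-26 + \frac{52 - \frac{81}{4} - 63}{- \frac{41}{2}}\right)^{2} = \left(-26 - \frac{2 \left(52 - \frac{81}{4} - 63\right)}{41}\right)^{2} = \left(-26 - - \frac{125}{82}\right)^{2} = \left(-26 + \frac{125}{82}\right)^{2} = \left(- \frac{2007}{82}\right)^{2} = \frac{4028049}{6724}$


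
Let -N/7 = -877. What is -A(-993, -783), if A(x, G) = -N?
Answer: 6139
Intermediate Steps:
N = 6139 (N = -7*(-877) = 6139)
A(x, G) = -6139 (A(x, G) = -1*6139 = -6139)
-A(-993, -783) = -1*(-6139) = 6139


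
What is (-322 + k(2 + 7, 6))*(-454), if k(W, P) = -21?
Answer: 155722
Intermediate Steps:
(-322 + k(2 + 7, 6))*(-454) = (-322 - 21)*(-454) = -343*(-454) = 155722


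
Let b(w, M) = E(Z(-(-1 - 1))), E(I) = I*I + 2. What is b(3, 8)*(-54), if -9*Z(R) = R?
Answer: -332/3 ≈ -110.67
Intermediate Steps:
Z(R) = -R/9
E(I) = 2 + I² (E(I) = I² + 2 = 2 + I²)
b(w, M) = 166/81 (b(w, M) = 2 + (-(-1)*(-1 - 1)/9)² = 2 + (-(-1)*(-2)/9)² = 2 + (-⅑*2)² = 2 + (-2/9)² = 2 + 4/81 = 166/81)
b(3, 8)*(-54) = (166/81)*(-54) = -332/3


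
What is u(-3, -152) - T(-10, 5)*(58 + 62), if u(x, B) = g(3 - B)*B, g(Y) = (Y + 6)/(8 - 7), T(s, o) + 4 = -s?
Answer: -25192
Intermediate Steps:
T(s, o) = -4 - s
g(Y) = 6 + Y (g(Y) = (6 + Y)/1 = (6 + Y)*1 = 6 + Y)
u(x, B) = B*(9 - B) (u(x, B) = (6 + (3 - B))*B = (9 - B)*B = B*(9 - B))
u(-3, -152) - T(-10, 5)*(58 + 62) = -152*(9 - 1*(-152)) - (-4 - 1*(-10))*(58 + 62) = -152*(9 + 152) - (-4 + 10)*120 = -152*161 - 6*120 = -24472 - 1*720 = -24472 - 720 = -25192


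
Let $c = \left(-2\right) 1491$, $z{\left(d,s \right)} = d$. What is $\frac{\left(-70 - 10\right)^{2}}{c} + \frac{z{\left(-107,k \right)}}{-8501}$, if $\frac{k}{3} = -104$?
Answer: $- \frac{27043663}{12674991} \approx -2.1336$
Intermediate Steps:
$k = -312$ ($k = 3 \left(-104\right) = -312$)
$c = -2982$
$\frac{\left(-70 - 10\right)^{2}}{c} + \frac{z{\left(-107,k \right)}}{-8501} = \frac{\left(-70 - 10\right)^{2}}{-2982} - \frac{107}{-8501} = \left(-80\right)^{2} \left(- \frac{1}{2982}\right) - - \frac{107}{8501} = 6400 \left(- \frac{1}{2982}\right) + \frac{107}{8501} = - \frac{3200}{1491} + \frac{107}{8501} = - \frac{27043663}{12674991}$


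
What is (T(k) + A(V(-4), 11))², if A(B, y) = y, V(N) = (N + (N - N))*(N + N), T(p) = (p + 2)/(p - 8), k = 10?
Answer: 289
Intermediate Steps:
T(p) = (2 + p)/(-8 + p)
V(N) = 2*N² (V(N) = (N + 0)*(2*N) = N*(2*N) = 2*N²)
(T(k) + A(V(-4), 11))² = ((2 + 10)/(-8 + 10) + 11)² = (12/2 + 11)² = ((½)*12 + 11)² = (6 + 11)² = 17² = 289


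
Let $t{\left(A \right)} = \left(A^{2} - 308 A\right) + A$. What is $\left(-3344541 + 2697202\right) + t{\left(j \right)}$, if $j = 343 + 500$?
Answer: $-195491$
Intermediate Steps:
$j = 843$
$t{\left(A \right)} = A^{2} - 307 A$
$\left(-3344541 + 2697202\right) + t{\left(j \right)} = \left(-3344541 + 2697202\right) + 843 \left(-307 + 843\right) = -647339 + 843 \cdot 536 = -647339 + 451848 = -195491$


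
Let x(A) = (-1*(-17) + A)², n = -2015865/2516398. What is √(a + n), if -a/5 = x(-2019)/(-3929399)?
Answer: 5*√16812461619820475429309026/9887931784802 ≈ 2.0734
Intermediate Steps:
n = -2015865/2516398 (n = -2015865*1/2516398 = -2015865/2516398 ≈ -0.80109)
x(A) = (17 + A)²
a = 20040020/3929399 (a = -5*(17 - 2019)²/(-3929399) = -5*(-2002)²*(-1)/3929399 = -20040020*(-1)/3929399 = -5*(-4008004/3929399) = 20040020/3929399 ≈ 5.1000)
√(a + n) = √(20040020/3929399 - 2015865/2516398) = √(42507528332825/9887931784802) = 5*√16812461619820475429309026/9887931784802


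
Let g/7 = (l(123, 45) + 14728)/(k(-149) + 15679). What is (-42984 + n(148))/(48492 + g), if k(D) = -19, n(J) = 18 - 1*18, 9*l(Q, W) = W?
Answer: -74792160/84387539 ≈ -0.88629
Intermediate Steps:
l(Q, W) = W/9
n(J) = 0 (n(J) = 18 - 18 = 0)
g = 11459/1740 (g = 7*(((⅑)*45 + 14728)/(-19 + 15679)) = 7*((5 + 14728)/15660) = 7*(14733*(1/15660)) = 7*(1637/1740) = 11459/1740 ≈ 6.5856)
(-42984 + n(148))/(48492 + g) = (-42984 + 0)/(48492 + 11459/1740) = -42984/84387539/1740 = -42984*1740/84387539 = -74792160/84387539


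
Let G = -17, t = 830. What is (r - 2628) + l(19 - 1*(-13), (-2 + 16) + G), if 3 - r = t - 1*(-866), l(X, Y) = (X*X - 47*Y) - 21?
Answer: -3177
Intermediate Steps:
l(X, Y) = -21 + X² - 47*Y (l(X, Y) = (X² - 47*Y) - 21 = -21 + X² - 47*Y)
r = -1693 (r = 3 - (830 - 1*(-866)) = 3 - (830 + 866) = 3 - 1*1696 = 3 - 1696 = -1693)
(r - 2628) + l(19 - 1*(-13), (-2 + 16) + G) = (-1693 - 2628) + (-21 + (19 - 1*(-13))² - 47*((-2 + 16) - 17)) = -4321 + (-21 + (19 + 13)² - 47*(14 - 17)) = -4321 + (-21 + 32² - 47*(-3)) = -4321 + (-21 + 1024 + 141) = -4321 + 1144 = -3177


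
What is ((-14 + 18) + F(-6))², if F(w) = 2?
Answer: 36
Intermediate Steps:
((-14 + 18) + F(-6))² = ((-14 + 18) + 2)² = (4 + 2)² = 6² = 36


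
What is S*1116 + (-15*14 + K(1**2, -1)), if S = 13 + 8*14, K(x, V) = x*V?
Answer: 139289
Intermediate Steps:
K(x, V) = V*x
S = 125 (S = 13 + 112 = 125)
S*1116 + (-15*14 + K(1**2, -1)) = 125*1116 + (-15*14 - 1*1**2) = 139500 + (-210 - 1*1) = 139500 + (-210 - 1) = 139500 - 211 = 139289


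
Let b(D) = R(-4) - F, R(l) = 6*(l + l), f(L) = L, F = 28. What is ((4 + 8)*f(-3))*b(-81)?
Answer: 2736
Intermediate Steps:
R(l) = 12*l (R(l) = 6*(2*l) = 12*l)
b(D) = -76 (b(D) = 12*(-4) - 1*28 = -48 - 28 = -76)
((4 + 8)*f(-3))*b(-81) = ((4 + 8)*(-3))*(-76) = (12*(-3))*(-76) = -36*(-76) = 2736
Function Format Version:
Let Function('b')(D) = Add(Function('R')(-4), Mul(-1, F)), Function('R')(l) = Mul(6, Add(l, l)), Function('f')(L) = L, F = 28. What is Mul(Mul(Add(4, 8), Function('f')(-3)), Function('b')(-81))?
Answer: 2736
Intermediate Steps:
Function('R')(l) = Mul(12, l) (Function('R')(l) = Mul(6, Mul(2, l)) = Mul(12, l))
Function('b')(D) = -76 (Function('b')(D) = Add(Mul(12, -4), Mul(-1, 28)) = Add(-48, -28) = -76)
Mul(Mul(Add(4, 8), Function('f')(-3)), Function('b')(-81)) = Mul(Mul(Add(4, 8), -3), -76) = Mul(Mul(12, -3), -76) = Mul(-36, -76) = 2736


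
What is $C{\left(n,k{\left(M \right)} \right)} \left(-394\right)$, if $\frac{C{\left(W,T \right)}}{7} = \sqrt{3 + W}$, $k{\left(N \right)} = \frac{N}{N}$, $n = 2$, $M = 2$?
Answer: $- 2758 \sqrt{5} \approx -6167.1$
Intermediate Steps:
$k{\left(N \right)} = 1$
$C{\left(W,T \right)} = 7 \sqrt{3 + W}$
$C{\left(n,k{\left(M \right)} \right)} \left(-394\right) = 7 \sqrt{3 + 2} \left(-394\right) = 7 \sqrt{5} \left(-394\right) = - 2758 \sqrt{5}$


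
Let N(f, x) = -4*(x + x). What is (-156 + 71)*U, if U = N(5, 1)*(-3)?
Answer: -2040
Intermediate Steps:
N(f, x) = -8*x
U = 24 (U = -8*1*(-3) = -8*(-3) = 24)
(-156 + 71)*U = (-156 + 71)*24 = -85*24 = -2040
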